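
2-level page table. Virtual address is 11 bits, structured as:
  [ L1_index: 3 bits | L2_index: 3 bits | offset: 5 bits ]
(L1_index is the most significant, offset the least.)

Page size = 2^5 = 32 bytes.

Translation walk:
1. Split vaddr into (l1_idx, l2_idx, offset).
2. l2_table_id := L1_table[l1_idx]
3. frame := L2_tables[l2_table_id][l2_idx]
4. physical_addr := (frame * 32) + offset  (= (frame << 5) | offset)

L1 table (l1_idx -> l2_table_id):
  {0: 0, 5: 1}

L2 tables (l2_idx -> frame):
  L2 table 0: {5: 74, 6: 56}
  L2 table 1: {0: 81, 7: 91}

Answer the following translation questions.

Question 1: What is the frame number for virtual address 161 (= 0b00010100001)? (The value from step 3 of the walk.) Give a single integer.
vaddr = 161: l1_idx=0, l2_idx=5
L1[0] = 0; L2[0][5] = 74

Answer: 74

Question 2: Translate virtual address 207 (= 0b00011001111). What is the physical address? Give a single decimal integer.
vaddr = 207 = 0b00011001111
Split: l1_idx=0, l2_idx=6, offset=15
L1[0] = 0
L2[0][6] = 56
paddr = 56 * 32 + 15 = 1807

Answer: 1807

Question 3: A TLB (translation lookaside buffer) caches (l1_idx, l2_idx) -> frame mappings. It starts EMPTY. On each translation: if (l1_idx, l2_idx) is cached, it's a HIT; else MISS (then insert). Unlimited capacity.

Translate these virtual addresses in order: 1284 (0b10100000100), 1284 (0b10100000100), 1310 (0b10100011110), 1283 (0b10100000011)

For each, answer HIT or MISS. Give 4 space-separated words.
vaddr=1284: (5,0) not in TLB -> MISS, insert
vaddr=1284: (5,0) in TLB -> HIT
vaddr=1310: (5,0) in TLB -> HIT
vaddr=1283: (5,0) in TLB -> HIT

Answer: MISS HIT HIT HIT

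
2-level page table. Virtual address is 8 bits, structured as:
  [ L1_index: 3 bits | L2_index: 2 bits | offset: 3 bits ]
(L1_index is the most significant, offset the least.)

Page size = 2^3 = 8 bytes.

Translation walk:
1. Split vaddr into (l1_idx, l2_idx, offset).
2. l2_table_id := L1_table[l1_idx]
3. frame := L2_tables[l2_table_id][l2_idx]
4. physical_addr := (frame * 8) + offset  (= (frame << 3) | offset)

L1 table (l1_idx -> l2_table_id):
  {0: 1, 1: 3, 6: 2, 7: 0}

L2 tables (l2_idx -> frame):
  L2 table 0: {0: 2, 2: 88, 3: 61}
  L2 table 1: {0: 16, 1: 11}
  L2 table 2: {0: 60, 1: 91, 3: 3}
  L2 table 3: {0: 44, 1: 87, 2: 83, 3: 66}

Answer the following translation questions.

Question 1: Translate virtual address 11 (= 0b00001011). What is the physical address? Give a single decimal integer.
vaddr = 11 = 0b00001011
Split: l1_idx=0, l2_idx=1, offset=3
L1[0] = 1
L2[1][1] = 11
paddr = 11 * 8 + 3 = 91

Answer: 91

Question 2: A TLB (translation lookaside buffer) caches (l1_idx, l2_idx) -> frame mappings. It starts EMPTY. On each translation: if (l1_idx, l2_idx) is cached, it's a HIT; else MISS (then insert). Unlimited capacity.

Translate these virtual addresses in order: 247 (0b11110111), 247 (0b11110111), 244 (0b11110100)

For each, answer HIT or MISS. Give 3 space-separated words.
Answer: MISS HIT HIT

Derivation:
vaddr=247: (7,2) not in TLB -> MISS, insert
vaddr=247: (7,2) in TLB -> HIT
vaddr=244: (7,2) in TLB -> HIT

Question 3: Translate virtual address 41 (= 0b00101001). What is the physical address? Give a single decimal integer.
Answer: 697

Derivation:
vaddr = 41 = 0b00101001
Split: l1_idx=1, l2_idx=1, offset=1
L1[1] = 3
L2[3][1] = 87
paddr = 87 * 8 + 1 = 697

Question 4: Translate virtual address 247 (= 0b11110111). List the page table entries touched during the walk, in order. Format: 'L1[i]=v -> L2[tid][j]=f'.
vaddr = 247 = 0b11110111
Split: l1_idx=7, l2_idx=2, offset=7

Answer: L1[7]=0 -> L2[0][2]=88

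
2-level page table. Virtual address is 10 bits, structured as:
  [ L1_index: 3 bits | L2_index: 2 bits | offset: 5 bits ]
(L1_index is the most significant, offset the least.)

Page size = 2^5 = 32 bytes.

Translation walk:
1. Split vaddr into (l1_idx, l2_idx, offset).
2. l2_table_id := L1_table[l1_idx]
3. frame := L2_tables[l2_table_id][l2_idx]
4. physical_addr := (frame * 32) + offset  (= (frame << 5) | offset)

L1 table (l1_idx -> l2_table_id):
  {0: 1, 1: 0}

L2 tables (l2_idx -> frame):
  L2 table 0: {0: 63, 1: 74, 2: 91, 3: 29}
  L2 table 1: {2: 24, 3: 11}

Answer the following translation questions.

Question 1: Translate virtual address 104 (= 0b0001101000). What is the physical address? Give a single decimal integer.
Answer: 360

Derivation:
vaddr = 104 = 0b0001101000
Split: l1_idx=0, l2_idx=3, offset=8
L1[0] = 1
L2[1][3] = 11
paddr = 11 * 32 + 8 = 360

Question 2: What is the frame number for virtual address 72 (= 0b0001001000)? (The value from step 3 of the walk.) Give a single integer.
Answer: 24

Derivation:
vaddr = 72: l1_idx=0, l2_idx=2
L1[0] = 1; L2[1][2] = 24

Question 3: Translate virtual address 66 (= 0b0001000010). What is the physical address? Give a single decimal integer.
Answer: 770

Derivation:
vaddr = 66 = 0b0001000010
Split: l1_idx=0, l2_idx=2, offset=2
L1[0] = 1
L2[1][2] = 24
paddr = 24 * 32 + 2 = 770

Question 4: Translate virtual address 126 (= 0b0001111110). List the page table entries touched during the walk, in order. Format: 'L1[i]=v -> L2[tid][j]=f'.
vaddr = 126 = 0b0001111110
Split: l1_idx=0, l2_idx=3, offset=30

Answer: L1[0]=1 -> L2[1][3]=11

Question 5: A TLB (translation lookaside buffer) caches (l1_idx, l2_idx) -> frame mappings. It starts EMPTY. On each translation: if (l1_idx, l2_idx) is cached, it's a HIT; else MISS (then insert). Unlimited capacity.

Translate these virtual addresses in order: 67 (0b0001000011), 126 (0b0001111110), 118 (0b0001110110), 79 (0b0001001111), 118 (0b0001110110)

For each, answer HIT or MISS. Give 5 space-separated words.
vaddr=67: (0,2) not in TLB -> MISS, insert
vaddr=126: (0,3) not in TLB -> MISS, insert
vaddr=118: (0,3) in TLB -> HIT
vaddr=79: (0,2) in TLB -> HIT
vaddr=118: (0,3) in TLB -> HIT

Answer: MISS MISS HIT HIT HIT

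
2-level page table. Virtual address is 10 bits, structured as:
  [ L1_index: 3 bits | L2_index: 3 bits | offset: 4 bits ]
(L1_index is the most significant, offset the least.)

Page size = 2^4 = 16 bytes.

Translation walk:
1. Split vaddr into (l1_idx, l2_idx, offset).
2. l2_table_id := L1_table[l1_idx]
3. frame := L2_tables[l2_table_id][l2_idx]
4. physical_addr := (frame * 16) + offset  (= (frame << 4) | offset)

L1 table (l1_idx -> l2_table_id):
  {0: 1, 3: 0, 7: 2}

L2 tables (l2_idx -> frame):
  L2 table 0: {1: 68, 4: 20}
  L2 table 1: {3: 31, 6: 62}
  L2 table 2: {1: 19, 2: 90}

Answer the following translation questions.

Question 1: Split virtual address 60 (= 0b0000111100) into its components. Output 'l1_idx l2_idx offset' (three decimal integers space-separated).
Answer: 0 3 12

Derivation:
vaddr = 60 = 0b0000111100
  top 3 bits -> l1_idx = 0
  next 3 bits -> l2_idx = 3
  bottom 4 bits -> offset = 12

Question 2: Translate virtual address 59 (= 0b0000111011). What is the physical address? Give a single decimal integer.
vaddr = 59 = 0b0000111011
Split: l1_idx=0, l2_idx=3, offset=11
L1[0] = 1
L2[1][3] = 31
paddr = 31 * 16 + 11 = 507

Answer: 507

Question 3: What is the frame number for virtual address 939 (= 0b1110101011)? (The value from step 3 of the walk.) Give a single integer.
vaddr = 939: l1_idx=7, l2_idx=2
L1[7] = 2; L2[2][2] = 90

Answer: 90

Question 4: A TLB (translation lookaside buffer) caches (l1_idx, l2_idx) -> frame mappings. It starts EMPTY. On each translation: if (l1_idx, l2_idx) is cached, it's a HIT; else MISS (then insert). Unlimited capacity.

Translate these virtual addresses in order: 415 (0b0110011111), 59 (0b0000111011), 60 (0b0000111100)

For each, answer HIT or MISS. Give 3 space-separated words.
vaddr=415: (3,1) not in TLB -> MISS, insert
vaddr=59: (0,3) not in TLB -> MISS, insert
vaddr=60: (0,3) in TLB -> HIT

Answer: MISS MISS HIT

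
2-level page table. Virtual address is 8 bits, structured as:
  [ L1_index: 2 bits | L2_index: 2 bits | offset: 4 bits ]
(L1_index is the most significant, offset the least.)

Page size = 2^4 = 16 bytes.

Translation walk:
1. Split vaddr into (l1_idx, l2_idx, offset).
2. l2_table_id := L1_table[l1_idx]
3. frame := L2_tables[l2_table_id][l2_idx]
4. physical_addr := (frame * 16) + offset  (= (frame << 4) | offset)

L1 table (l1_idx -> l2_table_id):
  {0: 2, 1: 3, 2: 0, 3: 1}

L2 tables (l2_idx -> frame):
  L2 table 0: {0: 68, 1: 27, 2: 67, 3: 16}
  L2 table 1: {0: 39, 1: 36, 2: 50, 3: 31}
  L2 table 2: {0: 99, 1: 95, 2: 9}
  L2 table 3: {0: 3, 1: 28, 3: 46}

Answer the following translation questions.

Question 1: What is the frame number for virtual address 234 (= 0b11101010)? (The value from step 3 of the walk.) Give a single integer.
Answer: 50

Derivation:
vaddr = 234: l1_idx=3, l2_idx=2
L1[3] = 1; L2[1][2] = 50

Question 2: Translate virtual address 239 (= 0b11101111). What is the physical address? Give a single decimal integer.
Answer: 815

Derivation:
vaddr = 239 = 0b11101111
Split: l1_idx=3, l2_idx=2, offset=15
L1[3] = 1
L2[1][2] = 50
paddr = 50 * 16 + 15 = 815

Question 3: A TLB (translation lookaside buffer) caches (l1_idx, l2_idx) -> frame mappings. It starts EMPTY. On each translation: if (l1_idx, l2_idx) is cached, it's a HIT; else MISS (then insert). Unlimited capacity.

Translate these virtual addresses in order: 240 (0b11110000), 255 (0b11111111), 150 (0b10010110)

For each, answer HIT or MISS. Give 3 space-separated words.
Answer: MISS HIT MISS

Derivation:
vaddr=240: (3,3) not in TLB -> MISS, insert
vaddr=255: (3,3) in TLB -> HIT
vaddr=150: (2,1) not in TLB -> MISS, insert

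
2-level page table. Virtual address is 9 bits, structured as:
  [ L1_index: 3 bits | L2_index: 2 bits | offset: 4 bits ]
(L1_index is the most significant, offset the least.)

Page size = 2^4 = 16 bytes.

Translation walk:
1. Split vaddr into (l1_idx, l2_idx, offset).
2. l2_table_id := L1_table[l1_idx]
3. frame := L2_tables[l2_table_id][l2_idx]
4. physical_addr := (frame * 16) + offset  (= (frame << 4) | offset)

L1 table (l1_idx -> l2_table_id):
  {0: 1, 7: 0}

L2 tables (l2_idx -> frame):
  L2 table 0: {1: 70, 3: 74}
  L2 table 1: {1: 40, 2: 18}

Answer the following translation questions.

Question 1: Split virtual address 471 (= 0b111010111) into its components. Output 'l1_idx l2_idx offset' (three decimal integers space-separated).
Answer: 7 1 7

Derivation:
vaddr = 471 = 0b111010111
  top 3 bits -> l1_idx = 7
  next 2 bits -> l2_idx = 1
  bottom 4 bits -> offset = 7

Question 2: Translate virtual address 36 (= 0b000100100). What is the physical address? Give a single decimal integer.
vaddr = 36 = 0b000100100
Split: l1_idx=0, l2_idx=2, offset=4
L1[0] = 1
L2[1][2] = 18
paddr = 18 * 16 + 4 = 292

Answer: 292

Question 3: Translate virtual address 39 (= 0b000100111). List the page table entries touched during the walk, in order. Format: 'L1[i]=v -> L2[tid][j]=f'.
vaddr = 39 = 0b000100111
Split: l1_idx=0, l2_idx=2, offset=7

Answer: L1[0]=1 -> L2[1][2]=18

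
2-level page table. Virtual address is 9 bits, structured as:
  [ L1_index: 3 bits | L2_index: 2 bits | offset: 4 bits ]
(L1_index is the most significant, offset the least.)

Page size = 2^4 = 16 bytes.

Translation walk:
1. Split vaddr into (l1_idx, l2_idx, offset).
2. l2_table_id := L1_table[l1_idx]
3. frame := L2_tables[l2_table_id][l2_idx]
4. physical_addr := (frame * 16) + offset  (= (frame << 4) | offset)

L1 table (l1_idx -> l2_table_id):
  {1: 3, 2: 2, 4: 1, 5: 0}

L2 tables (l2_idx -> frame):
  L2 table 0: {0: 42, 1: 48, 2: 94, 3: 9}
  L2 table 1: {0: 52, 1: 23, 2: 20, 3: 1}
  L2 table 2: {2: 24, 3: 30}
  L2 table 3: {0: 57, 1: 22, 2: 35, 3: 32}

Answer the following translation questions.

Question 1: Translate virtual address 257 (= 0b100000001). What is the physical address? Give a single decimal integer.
Answer: 833

Derivation:
vaddr = 257 = 0b100000001
Split: l1_idx=4, l2_idx=0, offset=1
L1[4] = 1
L2[1][0] = 52
paddr = 52 * 16 + 1 = 833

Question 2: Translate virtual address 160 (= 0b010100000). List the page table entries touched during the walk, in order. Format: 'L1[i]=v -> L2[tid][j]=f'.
Answer: L1[2]=2 -> L2[2][2]=24

Derivation:
vaddr = 160 = 0b010100000
Split: l1_idx=2, l2_idx=2, offset=0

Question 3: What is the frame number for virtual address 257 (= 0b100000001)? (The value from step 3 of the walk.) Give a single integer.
vaddr = 257: l1_idx=4, l2_idx=0
L1[4] = 1; L2[1][0] = 52

Answer: 52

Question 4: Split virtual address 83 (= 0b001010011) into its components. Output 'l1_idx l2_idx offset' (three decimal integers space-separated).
Answer: 1 1 3

Derivation:
vaddr = 83 = 0b001010011
  top 3 bits -> l1_idx = 1
  next 2 bits -> l2_idx = 1
  bottom 4 bits -> offset = 3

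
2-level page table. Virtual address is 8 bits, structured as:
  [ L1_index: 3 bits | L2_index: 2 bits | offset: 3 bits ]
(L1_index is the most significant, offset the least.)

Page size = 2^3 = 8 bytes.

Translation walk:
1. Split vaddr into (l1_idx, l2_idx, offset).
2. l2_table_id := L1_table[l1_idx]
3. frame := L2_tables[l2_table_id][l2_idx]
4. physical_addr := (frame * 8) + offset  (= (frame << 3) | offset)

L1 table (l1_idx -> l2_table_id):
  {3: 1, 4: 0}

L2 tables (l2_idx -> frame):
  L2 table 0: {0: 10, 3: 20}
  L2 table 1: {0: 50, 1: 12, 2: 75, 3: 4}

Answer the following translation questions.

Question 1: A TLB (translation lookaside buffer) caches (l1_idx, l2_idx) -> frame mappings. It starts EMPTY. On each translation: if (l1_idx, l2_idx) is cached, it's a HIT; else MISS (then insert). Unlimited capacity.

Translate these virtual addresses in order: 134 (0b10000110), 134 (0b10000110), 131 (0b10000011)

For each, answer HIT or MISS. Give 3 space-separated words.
Answer: MISS HIT HIT

Derivation:
vaddr=134: (4,0) not in TLB -> MISS, insert
vaddr=134: (4,0) in TLB -> HIT
vaddr=131: (4,0) in TLB -> HIT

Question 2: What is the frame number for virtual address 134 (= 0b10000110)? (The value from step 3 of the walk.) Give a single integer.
Answer: 10

Derivation:
vaddr = 134: l1_idx=4, l2_idx=0
L1[4] = 0; L2[0][0] = 10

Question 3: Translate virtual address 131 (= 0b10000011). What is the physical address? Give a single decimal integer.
vaddr = 131 = 0b10000011
Split: l1_idx=4, l2_idx=0, offset=3
L1[4] = 0
L2[0][0] = 10
paddr = 10 * 8 + 3 = 83

Answer: 83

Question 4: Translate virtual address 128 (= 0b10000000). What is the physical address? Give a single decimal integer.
Answer: 80

Derivation:
vaddr = 128 = 0b10000000
Split: l1_idx=4, l2_idx=0, offset=0
L1[4] = 0
L2[0][0] = 10
paddr = 10 * 8 + 0 = 80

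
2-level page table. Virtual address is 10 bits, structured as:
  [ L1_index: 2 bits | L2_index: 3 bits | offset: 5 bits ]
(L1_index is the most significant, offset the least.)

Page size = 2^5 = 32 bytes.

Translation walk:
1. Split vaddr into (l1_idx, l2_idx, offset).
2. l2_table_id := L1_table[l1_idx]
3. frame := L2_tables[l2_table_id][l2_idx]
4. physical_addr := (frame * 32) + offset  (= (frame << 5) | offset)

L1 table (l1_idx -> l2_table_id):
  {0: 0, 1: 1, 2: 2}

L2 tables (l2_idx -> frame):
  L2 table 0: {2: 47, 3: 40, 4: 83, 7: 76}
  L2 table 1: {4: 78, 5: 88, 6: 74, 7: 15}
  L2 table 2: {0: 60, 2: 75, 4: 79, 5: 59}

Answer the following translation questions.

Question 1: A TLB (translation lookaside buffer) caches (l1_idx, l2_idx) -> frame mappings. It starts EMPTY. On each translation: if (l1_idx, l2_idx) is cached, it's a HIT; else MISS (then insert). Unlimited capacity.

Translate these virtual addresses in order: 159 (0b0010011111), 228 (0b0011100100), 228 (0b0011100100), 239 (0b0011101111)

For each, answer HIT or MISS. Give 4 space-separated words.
vaddr=159: (0,4) not in TLB -> MISS, insert
vaddr=228: (0,7) not in TLB -> MISS, insert
vaddr=228: (0,7) in TLB -> HIT
vaddr=239: (0,7) in TLB -> HIT

Answer: MISS MISS HIT HIT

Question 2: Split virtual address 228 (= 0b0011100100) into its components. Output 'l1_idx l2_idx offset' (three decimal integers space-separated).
Answer: 0 7 4

Derivation:
vaddr = 228 = 0b0011100100
  top 2 bits -> l1_idx = 0
  next 3 bits -> l2_idx = 7
  bottom 5 bits -> offset = 4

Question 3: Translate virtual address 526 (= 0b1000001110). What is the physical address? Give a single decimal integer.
vaddr = 526 = 0b1000001110
Split: l1_idx=2, l2_idx=0, offset=14
L1[2] = 2
L2[2][0] = 60
paddr = 60 * 32 + 14 = 1934

Answer: 1934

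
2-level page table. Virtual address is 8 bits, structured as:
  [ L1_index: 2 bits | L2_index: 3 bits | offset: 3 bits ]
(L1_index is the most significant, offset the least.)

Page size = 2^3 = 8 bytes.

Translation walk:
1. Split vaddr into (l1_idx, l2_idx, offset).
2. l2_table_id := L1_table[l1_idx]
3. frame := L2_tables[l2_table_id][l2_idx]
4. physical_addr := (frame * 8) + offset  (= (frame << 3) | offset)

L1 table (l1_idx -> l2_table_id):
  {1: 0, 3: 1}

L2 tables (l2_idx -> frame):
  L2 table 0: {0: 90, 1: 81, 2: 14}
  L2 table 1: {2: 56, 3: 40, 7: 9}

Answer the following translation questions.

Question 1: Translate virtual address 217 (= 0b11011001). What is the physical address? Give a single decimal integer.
Answer: 321

Derivation:
vaddr = 217 = 0b11011001
Split: l1_idx=3, l2_idx=3, offset=1
L1[3] = 1
L2[1][3] = 40
paddr = 40 * 8 + 1 = 321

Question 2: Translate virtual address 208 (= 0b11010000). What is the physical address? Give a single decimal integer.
vaddr = 208 = 0b11010000
Split: l1_idx=3, l2_idx=2, offset=0
L1[3] = 1
L2[1][2] = 56
paddr = 56 * 8 + 0 = 448

Answer: 448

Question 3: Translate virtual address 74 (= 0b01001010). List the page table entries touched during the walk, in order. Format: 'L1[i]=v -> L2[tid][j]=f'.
Answer: L1[1]=0 -> L2[0][1]=81

Derivation:
vaddr = 74 = 0b01001010
Split: l1_idx=1, l2_idx=1, offset=2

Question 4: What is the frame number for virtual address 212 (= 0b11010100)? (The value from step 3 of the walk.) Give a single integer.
vaddr = 212: l1_idx=3, l2_idx=2
L1[3] = 1; L2[1][2] = 56

Answer: 56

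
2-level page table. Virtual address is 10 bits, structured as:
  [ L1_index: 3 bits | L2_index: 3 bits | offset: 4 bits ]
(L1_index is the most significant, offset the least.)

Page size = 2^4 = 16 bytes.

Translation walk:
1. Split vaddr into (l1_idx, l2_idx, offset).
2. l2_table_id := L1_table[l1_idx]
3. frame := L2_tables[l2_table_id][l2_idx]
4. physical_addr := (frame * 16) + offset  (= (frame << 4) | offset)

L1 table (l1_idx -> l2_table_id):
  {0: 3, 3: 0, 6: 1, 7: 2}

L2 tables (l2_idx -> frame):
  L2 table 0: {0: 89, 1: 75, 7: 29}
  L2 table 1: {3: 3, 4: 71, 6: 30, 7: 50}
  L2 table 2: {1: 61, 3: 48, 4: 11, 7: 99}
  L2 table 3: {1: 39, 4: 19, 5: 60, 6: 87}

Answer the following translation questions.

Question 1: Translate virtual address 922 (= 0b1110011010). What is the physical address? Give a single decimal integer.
Answer: 986

Derivation:
vaddr = 922 = 0b1110011010
Split: l1_idx=7, l2_idx=1, offset=10
L1[7] = 2
L2[2][1] = 61
paddr = 61 * 16 + 10 = 986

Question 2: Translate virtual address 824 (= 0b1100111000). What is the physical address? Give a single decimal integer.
Answer: 56

Derivation:
vaddr = 824 = 0b1100111000
Split: l1_idx=6, l2_idx=3, offset=8
L1[6] = 1
L2[1][3] = 3
paddr = 3 * 16 + 8 = 56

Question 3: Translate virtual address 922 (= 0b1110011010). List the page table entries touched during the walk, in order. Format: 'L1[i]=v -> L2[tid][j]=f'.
vaddr = 922 = 0b1110011010
Split: l1_idx=7, l2_idx=1, offset=10

Answer: L1[7]=2 -> L2[2][1]=61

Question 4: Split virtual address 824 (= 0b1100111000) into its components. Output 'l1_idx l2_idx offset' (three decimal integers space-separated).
Answer: 6 3 8

Derivation:
vaddr = 824 = 0b1100111000
  top 3 bits -> l1_idx = 6
  next 3 bits -> l2_idx = 3
  bottom 4 bits -> offset = 8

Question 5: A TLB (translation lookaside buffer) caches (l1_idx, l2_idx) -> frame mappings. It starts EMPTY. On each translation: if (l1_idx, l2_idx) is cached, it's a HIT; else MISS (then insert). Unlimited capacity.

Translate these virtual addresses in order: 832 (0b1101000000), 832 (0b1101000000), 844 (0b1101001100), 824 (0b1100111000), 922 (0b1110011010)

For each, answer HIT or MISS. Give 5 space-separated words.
Answer: MISS HIT HIT MISS MISS

Derivation:
vaddr=832: (6,4) not in TLB -> MISS, insert
vaddr=832: (6,4) in TLB -> HIT
vaddr=844: (6,4) in TLB -> HIT
vaddr=824: (6,3) not in TLB -> MISS, insert
vaddr=922: (7,1) not in TLB -> MISS, insert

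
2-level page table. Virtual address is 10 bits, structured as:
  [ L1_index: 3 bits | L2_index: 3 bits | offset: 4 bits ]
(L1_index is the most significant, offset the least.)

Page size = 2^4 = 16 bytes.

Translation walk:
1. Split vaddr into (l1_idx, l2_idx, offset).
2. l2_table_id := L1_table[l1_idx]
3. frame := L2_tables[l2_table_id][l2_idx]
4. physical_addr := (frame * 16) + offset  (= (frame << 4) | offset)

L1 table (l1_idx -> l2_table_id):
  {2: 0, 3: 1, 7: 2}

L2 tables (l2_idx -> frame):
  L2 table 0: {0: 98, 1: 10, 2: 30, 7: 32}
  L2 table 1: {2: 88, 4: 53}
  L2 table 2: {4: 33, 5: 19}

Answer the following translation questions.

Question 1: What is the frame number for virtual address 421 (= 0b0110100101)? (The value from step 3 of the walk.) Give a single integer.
vaddr = 421: l1_idx=3, l2_idx=2
L1[3] = 1; L2[1][2] = 88

Answer: 88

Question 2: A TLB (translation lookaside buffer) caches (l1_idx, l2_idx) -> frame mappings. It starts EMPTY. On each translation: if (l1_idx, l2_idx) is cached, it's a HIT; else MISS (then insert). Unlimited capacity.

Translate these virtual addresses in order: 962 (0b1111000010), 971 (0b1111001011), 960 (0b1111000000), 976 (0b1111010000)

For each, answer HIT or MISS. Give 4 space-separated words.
vaddr=962: (7,4) not in TLB -> MISS, insert
vaddr=971: (7,4) in TLB -> HIT
vaddr=960: (7,4) in TLB -> HIT
vaddr=976: (7,5) not in TLB -> MISS, insert

Answer: MISS HIT HIT MISS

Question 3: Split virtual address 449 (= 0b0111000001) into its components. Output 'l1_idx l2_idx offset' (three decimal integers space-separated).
vaddr = 449 = 0b0111000001
  top 3 bits -> l1_idx = 3
  next 3 bits -> l2_idx = 4
  bottom 4 bits -> offset = 1

Answer: 3 4 1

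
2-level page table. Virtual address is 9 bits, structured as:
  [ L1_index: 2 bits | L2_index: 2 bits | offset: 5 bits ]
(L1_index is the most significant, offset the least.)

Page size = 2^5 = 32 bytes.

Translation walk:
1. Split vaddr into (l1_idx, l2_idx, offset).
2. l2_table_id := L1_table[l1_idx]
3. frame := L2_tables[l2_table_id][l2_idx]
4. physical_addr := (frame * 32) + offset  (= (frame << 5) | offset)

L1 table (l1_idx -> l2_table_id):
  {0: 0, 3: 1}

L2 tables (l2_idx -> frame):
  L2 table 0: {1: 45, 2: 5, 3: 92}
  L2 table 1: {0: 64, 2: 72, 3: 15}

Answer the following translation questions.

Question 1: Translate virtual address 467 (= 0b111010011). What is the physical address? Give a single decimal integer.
Answer: 2323

Derivation:
vaddr = 467 = 0b111010011
Split: l1_idx=3, l2_idx=2, offset=19
L1[3] = 1
L2[1][2] = 72
paddr = 72 * 32 + 19 = 2323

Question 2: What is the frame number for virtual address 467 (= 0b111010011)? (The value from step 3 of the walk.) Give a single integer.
Answer: 72

Derivation:
vaddr = 467: l1_idx=3, l2_idx=2
L1[3] = 1; L2[1][2] = 72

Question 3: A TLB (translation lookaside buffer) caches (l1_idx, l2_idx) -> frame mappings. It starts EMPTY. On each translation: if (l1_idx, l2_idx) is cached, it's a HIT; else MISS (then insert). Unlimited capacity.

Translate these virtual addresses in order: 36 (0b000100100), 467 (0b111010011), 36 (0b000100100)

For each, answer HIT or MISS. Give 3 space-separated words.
Answer: MISS MISS HIT

Derivation:
vaddr=36: (0,1) not in TLB -> MISS, insert
vaddr=467: (3,2) not in TLB -> MISS, insert
vaddr=36: (0,1) in TLB -> HIT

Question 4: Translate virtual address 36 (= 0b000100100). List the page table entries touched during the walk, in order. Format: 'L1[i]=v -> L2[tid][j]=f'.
Answer: L1[0]=0 -> L2[0][1]=45

Derivation:
vaddr = 36 = 0b000100100
Split: l1_idx=0, l2_idx=1, offset=4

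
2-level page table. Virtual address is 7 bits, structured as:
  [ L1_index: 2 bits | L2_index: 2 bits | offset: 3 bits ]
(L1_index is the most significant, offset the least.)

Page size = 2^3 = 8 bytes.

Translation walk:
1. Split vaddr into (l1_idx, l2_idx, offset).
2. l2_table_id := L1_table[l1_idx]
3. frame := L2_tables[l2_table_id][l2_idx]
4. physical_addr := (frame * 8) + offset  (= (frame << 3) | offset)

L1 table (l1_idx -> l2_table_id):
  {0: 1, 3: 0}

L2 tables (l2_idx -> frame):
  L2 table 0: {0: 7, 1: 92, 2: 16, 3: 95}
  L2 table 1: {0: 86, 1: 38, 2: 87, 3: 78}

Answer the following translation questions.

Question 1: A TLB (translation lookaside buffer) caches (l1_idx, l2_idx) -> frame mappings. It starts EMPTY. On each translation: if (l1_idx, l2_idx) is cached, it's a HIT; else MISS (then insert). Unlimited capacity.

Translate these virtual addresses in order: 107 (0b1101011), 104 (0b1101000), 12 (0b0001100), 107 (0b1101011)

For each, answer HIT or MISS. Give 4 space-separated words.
Answer: MISS HIT MISS HIT

Derivation:
vaddr=107: (3,1) not in TLB -> MISS, insert
vaddr=104: (3,1) in TLB -> HIT
vaddr=12: (0,1) not in TLB -> MISS, insert
vaddr=107: (3,1) in TLB -> HIT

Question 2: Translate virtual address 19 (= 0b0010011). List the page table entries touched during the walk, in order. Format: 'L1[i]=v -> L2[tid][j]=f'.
Answer: L1[0]=1 -> L2[1][2]=87

Derivation:
vaddr = 19 = 0b0010011
Split: l1_idx=0, l2_idx=2, offset=3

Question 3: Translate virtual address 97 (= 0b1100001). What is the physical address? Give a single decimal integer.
Answer: 57

Derivation:
vaddr = 97 = 0b1100001
Split: l1_idx=3, l2_idx=0, offset=1
L1[3] = 0
L2[0][0] = 7
paddr = 7 * 8 + 1 = 57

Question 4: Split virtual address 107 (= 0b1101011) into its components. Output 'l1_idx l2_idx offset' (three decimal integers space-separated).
vaddr = 107 = 0b1101011
  top 2 bits -> l1_idx = 3
  next 2 bits -> l2_idx = 1
  bottom 3 bits -> offset = 3

Answer: 3 1 3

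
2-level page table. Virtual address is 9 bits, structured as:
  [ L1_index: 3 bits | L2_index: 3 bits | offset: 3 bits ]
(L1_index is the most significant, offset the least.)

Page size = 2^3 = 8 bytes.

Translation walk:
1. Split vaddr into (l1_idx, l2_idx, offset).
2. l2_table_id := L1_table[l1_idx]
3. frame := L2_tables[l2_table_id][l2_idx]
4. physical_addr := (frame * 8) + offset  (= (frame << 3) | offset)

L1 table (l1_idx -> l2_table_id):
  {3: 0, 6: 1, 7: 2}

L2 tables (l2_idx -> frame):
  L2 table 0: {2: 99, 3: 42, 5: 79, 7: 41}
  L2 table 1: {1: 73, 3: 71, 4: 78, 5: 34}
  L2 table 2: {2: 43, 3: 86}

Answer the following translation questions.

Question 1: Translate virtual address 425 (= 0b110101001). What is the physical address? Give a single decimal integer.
vaddr = 425 = 0b110101001
Split: l1_idx=6, l2_idx=5, offset=1
L1[6] = 1
L2[1][5] = 34
paddr = 34 * 8 + 1 = 273

Answer: 273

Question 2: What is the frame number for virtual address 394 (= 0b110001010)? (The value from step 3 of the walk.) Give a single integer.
Answer: 73

Derivation:
vaddr = 394: l1_idx=6, l2_idx=1
L1[6] = 1; L2[1][1] = 73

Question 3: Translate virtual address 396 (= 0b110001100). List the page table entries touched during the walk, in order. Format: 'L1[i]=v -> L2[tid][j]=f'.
Answer: L1[6]=1 -> L2[1][1]=73

Derivation:
vaddr = 396 = 0b110001100
Split: l1_idx=6, l2_idx=1, offset=4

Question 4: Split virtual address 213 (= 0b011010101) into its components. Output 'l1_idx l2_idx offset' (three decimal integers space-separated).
vaddr = 213 = 0b011010101
  top 3 bits -> l1_idx = 3
  next 3 bits -> l2_idx = 2
  bottom 3 bits -> offset = 5

Answer: 3 2 5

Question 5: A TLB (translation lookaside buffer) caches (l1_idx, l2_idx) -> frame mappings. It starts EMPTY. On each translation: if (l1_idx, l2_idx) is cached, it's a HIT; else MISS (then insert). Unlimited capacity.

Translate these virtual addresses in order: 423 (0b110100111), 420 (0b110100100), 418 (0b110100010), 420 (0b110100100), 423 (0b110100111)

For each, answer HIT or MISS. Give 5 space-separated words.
Answer: MISS HIT HIT HIT HIT

Derivation:
vaddr=423: (6,4) not in TLB -> MISS, insert
vaddr=420: (6,4) in TLB -> HIT
vaddr=418: (6,4) in TLB -> HIT
vaddr=420: (6,4) in TLB -> HIT
vaddr=423: (6,4) in TLB -> HIT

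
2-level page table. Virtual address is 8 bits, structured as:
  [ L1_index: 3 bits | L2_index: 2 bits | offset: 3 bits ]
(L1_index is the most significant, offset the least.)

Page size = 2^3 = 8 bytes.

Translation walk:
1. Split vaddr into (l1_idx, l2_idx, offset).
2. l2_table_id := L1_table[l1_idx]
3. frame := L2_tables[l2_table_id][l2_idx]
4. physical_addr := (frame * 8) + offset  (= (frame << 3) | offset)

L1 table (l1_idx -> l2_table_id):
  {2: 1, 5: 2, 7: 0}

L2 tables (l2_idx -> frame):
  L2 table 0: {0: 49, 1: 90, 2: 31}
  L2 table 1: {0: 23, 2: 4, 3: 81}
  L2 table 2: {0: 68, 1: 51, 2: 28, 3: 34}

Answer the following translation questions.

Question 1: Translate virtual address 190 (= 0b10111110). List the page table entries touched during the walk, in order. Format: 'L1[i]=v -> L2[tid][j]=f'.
vaddr = 190 = 0b10111110
Split: l1_idx=5, l2_idx=3, offset=6

Answer: L1[5]=2 -> L2[2][3]=34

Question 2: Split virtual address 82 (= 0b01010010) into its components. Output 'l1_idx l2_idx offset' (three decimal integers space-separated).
vaddr = 82 = 0b01010010
  top 3 bits -> l1_idx = 2
  next 2 bits -> l2_idx = 2
  bottom 3 bits -> offset = 2

Answer: 2 2 2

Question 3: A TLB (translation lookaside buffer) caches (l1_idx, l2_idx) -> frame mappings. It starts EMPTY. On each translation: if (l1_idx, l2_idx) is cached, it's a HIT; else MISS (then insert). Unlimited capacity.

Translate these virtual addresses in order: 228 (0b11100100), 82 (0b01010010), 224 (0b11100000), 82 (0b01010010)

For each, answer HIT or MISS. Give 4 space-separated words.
vaddr=228: (7,0) not in TLB -> MISS, insert
vaddr=82: (2,2) not in TLB -> MISS, insert
vaddr=224: (7,0) in TLB -> HIT
vaddr=82: (2,2) in TLB -> HIT

Answer: MISS MISS HIT HIT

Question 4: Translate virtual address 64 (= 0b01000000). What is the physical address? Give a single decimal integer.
vaddr = 64 = 0b01000000
Split: l1_idx=2, l2_idx=0, offset=0
L1[2] = 1
L2[1][0] = 23
paddr = 23 * 8 + 0 = 184

Answer: 184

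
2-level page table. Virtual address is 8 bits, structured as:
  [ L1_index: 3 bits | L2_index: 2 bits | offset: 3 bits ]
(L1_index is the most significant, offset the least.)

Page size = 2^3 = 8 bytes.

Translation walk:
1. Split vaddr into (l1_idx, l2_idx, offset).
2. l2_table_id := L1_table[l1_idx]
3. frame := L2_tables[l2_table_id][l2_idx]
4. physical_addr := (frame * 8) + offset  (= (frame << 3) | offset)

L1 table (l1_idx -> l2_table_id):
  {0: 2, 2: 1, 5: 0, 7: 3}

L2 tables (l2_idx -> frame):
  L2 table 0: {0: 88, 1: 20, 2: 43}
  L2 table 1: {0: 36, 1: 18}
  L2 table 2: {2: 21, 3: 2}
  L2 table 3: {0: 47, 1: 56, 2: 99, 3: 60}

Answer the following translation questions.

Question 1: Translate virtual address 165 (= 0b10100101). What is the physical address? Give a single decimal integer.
vaddr = 165 = 0b10100101
Split: l1_idx=5, l2_idx=0, offset=5
L1[5] = 0
L2[0][0] = 88
paddr = 88 * 8 + 5 = 709

Answer: 709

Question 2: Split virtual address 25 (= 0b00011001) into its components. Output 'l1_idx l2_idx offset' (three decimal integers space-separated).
vaddr = 25 = 0b00011001
  top 3 bits -> l1_idx = 0
  next 2 bits -> l2_idx = 3
  bottom 3 bits -> offset = 1

Answer: 0 3 1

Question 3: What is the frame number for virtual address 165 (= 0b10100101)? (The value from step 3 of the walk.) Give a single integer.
vaddr = 165: l1_idx=5, l2_idx=0
L1[5] = 0; L2[0][0] = 88

Answer: 88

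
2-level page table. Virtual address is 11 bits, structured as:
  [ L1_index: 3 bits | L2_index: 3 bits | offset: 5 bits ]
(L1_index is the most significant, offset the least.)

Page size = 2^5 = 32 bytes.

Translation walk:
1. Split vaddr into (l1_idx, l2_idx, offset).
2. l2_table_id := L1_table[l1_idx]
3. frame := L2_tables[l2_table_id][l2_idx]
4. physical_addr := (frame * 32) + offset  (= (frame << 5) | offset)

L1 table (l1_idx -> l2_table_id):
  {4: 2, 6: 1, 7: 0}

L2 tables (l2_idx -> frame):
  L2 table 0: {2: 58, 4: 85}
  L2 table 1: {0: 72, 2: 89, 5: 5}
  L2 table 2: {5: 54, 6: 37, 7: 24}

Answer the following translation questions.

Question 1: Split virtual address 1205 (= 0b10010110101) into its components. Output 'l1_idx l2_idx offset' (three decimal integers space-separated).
Answer: 4 5 21

Derivation:
vaddr = 1205 = 0b10010110101
  top 3 bits -> l1_idx = 4
  next 3 bits -> l2_idx = 5
  bottom 5 bits -> offset = 21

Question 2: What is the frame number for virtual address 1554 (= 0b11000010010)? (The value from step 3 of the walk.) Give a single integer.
vaddr = 1554: l1_idx=6, l2_idx=0
L1[6] = 1; L2[1][0] = 72

Answer: 72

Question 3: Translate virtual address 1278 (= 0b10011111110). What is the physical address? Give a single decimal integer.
Answer: 798

Derivation:
vaddr = 1278 = 0b10011111110
Split: l1_idx=4, l2_idx=7, offset=30
L1[4] = 2
L2[2][7] = 24
paddr = 24 * 32 + 30 = 798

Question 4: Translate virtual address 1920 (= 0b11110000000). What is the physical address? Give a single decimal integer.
vaddr = 1920 = 0b11110000000
Split: l1_idx=7, l2_idx=4, offset=0
L1[7] = 0
L2[0][4] = 85
paddr = 85 * 32 + 0 = 2720

Answer: 2720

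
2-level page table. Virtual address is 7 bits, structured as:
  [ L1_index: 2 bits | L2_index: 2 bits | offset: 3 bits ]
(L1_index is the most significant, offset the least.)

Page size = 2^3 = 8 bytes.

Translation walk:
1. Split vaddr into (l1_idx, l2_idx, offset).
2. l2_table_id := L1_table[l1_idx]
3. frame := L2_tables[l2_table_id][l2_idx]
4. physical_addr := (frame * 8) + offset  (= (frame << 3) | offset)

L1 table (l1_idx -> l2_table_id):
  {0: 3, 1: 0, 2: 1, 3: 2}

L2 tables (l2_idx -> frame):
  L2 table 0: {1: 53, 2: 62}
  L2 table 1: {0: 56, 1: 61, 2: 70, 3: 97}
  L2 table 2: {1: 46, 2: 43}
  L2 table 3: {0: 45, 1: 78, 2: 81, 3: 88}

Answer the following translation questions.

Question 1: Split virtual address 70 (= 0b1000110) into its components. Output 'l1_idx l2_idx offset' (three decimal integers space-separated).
Answer: 2 0 6

Derivation:
vaddr = 70 = 0b1000110
  top 2 bits -> l1_idx = 2
  next 2 bits -> l2_idx = 0
  bottom 3 bits -> offset = 6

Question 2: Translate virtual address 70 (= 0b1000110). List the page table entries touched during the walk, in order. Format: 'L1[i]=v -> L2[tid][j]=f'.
vaddr = 70 = 0b1000110
Split: l1_idx=2, l2_idx=0, offset=6

Answer: L1[2]=1 -> L2[1][0]=56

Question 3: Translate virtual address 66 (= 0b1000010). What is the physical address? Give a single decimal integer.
vaddr = 66 = 0b1000010
Split: l1_idx=2, l2_idx=0, offset=2
L1[2] = 1
L2[1][0] = 56
paddr = 56 * 8 + 2 = 450

Answer: 450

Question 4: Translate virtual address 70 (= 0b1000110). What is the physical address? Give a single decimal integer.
vaddr = 70 = 0b1000110
Split: l1_idx=2, l2_idx=0, offset=6
L1[2] = 1
L2[1][0] = 56
paddr = 56 * 8 + 6 = 454

Answer: 454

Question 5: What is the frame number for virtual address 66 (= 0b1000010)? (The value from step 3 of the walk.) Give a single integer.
Answer: 56

Derivation:
vaddr = 66: l1_idx=2, l2_idx=0
L1[2] = 1; L2[1][0] = 56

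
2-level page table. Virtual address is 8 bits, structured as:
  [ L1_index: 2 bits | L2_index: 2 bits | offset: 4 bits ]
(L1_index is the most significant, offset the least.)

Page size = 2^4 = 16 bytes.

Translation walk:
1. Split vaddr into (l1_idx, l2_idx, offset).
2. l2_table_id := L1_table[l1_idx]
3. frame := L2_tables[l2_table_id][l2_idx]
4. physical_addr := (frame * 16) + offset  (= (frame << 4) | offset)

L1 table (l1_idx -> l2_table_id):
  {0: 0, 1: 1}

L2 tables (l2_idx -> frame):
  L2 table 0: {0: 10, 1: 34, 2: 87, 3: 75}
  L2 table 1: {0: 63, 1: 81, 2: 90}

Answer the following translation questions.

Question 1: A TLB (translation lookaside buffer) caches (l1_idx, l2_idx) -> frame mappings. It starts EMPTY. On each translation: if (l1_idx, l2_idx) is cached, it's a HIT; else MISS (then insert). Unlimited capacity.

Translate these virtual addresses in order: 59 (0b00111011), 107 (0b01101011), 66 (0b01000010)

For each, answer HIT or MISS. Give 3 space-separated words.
vaddr=59: (0,3) not in TLB -> MISS, insert
vaddr=107: (1,2) not in TLB -> MISS, insert
vaddr=66: (1,0) not in TLB -> MISS, insert

Answer: MISS MISS MISS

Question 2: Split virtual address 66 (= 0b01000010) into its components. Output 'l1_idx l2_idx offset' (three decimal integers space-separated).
vaddr = 66 = 0b01000010
  top 2 bits -> l1_idx = 1
  next 2 bits -> l2_idx = 0
  bottom 4 bits -> offset = 2

Answer: 1 0 2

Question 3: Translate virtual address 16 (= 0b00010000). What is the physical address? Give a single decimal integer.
Answer: 544

Derivation:
vaddr = 16 = 0b00010000
Split: l1_idx=0, l2_idx=1, offset=0
L1[0] = 0
L2[0][1] = 34
paddr = 34 * 16 + 0 = 544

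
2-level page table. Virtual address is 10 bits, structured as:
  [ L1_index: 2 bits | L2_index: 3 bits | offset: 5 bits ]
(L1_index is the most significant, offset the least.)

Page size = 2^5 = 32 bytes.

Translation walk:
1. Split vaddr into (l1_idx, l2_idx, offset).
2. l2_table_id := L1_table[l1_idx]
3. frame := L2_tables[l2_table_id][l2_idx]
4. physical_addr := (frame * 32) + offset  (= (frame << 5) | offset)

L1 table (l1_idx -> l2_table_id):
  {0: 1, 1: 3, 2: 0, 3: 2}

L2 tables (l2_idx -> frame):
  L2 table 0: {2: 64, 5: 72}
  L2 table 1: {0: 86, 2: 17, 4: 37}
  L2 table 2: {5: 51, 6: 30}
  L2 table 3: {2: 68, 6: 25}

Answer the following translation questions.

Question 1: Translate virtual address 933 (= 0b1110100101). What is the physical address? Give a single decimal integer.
vaddr = 933 = 0b1110100101
Split: l1_idx=3, l2_idx=5, offset=5
L1[3] = 2
L2[2][5] = 51
paddr = 51 * 32 + 5 = 1637

Answer: 1637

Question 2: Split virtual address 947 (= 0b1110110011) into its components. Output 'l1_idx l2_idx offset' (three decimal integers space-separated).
Answer: 3 5 19

Derivation:
vaddr = 947 = 0b1110110011
  top 2 bits -> l1_idx = 3
  next 3 bits -> l2_idx = 5
  bottom 5 bits -> offset = 19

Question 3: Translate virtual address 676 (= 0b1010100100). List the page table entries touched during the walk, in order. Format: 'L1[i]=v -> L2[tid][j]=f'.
Answer: L1[2]=0 -> L2[0][5]=72

Derivation:
vaddr = 676 = 0b1010100100
Split: l1_idx=2, l2_idx=5, offset=4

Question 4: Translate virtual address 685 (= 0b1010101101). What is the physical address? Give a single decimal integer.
vaddr = 685 = 0b1010101101
Split: l1_idx=2, l2_idx=5, offset=13
L1[2] = 0
L2[0][5] = 72
paddr = 72 * 32 + 13 = 2317

Answer: 2317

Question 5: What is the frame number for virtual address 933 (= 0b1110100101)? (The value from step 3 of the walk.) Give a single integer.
Answer: 51

Derivation:
vaddr = 933: l1_idx=3, l2_idx=5
L1[3] = 2; L2[2][5] = 51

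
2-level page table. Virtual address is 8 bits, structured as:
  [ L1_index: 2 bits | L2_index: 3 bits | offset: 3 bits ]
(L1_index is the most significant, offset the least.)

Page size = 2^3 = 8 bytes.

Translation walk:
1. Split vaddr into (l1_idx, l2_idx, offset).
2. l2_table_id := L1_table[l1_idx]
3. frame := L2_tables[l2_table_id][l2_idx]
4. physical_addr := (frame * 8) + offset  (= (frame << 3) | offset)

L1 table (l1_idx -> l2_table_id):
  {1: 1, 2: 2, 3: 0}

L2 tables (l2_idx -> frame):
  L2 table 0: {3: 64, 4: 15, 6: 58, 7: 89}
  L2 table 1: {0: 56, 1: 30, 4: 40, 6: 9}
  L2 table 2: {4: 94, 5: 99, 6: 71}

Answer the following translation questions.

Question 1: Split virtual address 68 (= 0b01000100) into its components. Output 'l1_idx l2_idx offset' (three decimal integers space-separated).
Answer: 1 0 4

Derivation:
vaddr = 68 = 0b01000100
  top 2 bits -> l1_idx = 1
  next 3 bits -> l2_idx = 0
  bottom 3 bits -> offset = 4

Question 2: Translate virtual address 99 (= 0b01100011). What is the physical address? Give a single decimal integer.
vaddr = 99 = 0b01100011
Split: l1_idx=1, l2_idx=4, offset=3
L1[1] = 1
L2[1][4] = 40
paddr = 40 * 8 + 3 = 323

Answer: 323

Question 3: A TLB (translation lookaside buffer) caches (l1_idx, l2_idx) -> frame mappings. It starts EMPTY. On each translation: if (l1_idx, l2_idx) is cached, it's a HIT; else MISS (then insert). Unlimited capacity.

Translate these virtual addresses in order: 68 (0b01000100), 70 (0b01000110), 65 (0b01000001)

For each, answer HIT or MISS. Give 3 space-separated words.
vaddr=68: (1,0) not in TLB -> MISS, insert
vaddr=70: (1,0) in TLB -> HIT
vaddr=65: (1,0) in TLB -> HIT

Answer: MISS HIT HIT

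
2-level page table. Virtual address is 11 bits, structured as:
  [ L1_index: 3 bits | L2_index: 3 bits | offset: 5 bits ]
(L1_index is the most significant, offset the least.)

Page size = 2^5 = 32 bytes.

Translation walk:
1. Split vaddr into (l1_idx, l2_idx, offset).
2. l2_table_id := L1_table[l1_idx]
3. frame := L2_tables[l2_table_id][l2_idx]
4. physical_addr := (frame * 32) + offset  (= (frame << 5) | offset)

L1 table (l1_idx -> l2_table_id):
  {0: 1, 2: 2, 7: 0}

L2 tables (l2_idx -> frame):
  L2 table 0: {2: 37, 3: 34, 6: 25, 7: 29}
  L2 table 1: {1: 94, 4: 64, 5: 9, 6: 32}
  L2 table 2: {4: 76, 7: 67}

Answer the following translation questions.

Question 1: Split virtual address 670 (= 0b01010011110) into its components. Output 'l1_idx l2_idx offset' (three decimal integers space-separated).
vaddr = 670 = 0b01010011110
  top 3 bits -> l1_idx = 2
  next 3 bits -> l2_idx = 4
  bottom 5 bits -> offset = 30

Answer: 2 4 30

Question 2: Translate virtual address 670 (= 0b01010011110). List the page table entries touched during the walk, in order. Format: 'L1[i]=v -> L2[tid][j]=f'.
Answer: L1[2]=2 -> L2[2][4]=76

Derivation:
vaddr = 670 = 0b01010011110
Split: l1_idx=2, l2_idx=4, offset=30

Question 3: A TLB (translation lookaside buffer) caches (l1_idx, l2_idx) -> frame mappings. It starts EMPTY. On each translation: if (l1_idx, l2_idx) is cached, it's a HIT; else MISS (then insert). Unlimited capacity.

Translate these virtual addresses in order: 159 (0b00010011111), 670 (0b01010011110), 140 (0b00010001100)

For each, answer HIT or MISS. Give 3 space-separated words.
vaddr=159: (0,4) not in TLB -> MISS, insert
vaddr=670: (2,4) not in TLB -> MISS, insert
vaddr=140: (0,4) in TLB -> HIT

Answer: MISS MISS HIT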